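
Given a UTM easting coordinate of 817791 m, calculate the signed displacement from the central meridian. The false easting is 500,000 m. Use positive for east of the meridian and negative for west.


displacement = 817791 - 500000 = 317791 m

317791 m


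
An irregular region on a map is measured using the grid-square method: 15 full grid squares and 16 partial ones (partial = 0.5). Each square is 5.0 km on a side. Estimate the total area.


effective squares = 15 + 16 * 0.5 = 23.0
area = 23.0 * 25.0 = 575.0 km^2

575.0 km^2


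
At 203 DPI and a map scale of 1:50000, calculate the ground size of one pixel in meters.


pixel_cm = 2.54 / 203 ≈ 0.012512 cm
ground = pixel_cm * 50000 / 100 = 2.54 * 50000 / (203 * 100) = 127000 / 20300 ≈ 6.26 m

6.26 m


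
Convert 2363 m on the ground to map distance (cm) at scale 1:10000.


map_cm = 2363 * 100 / 10000 = 23.63 cm

23.63 cm


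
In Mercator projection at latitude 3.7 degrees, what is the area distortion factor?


area_distortion = 1/cos^2(3.7) = 1.004

1.004


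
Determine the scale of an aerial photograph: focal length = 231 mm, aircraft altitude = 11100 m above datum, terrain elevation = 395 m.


scale = f / (H - h) = 231 mm / 10705 m = 231 / 10705000 = 1:46342

1:46342


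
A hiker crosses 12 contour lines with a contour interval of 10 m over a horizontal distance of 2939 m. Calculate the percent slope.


elevation change = 12 * 10 = 120 m
slope = 120 / 2939 * 100 = 4.1%

4.1%


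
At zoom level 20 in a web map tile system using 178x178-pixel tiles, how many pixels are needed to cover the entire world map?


tiles per axis = 2^20 = 1048576
total tiles = 1048576^2 = 1099511627776
pixels per axis = 1048576 * 178 = 186646528
total pixels = 186646528^2 = 34836926414454784

34836926414454784 pixels


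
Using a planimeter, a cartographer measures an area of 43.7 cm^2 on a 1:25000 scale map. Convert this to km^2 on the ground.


ground_area = 43.7 * (25000/100)^2 = 2731250.0 m^2 = 2.73125 km^2 ≈ 2.731 km^2

2.731 km^2


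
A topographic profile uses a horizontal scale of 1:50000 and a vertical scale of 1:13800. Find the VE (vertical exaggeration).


VE = horizontal_scale / vertical_scale = 50000 / 13800 ≈ 3.6

3.6x


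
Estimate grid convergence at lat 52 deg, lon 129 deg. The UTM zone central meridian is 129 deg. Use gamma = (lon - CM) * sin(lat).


gamma = (129 - 129) * sin(52) = 0 * 0.788011 = 0.0 degrees

0.0 degrees


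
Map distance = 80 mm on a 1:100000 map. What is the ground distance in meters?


ground = 80 mm * 100000 / 1000 = 8000.0 m

8000.0 m


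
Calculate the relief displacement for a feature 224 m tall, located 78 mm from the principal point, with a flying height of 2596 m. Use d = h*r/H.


d = h * r / H = 224 * 78 / 2596 = 6.73 mm

6.73 mm


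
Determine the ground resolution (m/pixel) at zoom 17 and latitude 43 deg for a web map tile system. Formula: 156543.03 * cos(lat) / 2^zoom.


res = 156543.03 * cos(43) / 2^17 = 156543.03 * 0.7313537 / 131072 = 0.87 m/pixel

0.87 m/pixel


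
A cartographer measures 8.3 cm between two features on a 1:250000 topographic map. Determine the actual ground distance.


ground = 8.3 cm * 250000 / 100 = 20750.0 m = 20.75 km

20.75 km


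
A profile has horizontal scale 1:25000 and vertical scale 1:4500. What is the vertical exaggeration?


VE = horizontal_scale / vertical_scale = 25000 / 4500 ≈ 5.6

5.6x


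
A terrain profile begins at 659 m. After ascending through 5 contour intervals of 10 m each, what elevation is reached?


elevation = 659 + 5 * 10 = 709 m

709 m


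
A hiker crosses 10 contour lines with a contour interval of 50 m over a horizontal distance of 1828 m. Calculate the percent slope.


elevation change = 10 * 50 = 500 m
slope = 500 / 1828 * 100 = 27.4%

27.4%


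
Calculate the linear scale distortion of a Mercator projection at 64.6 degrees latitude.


SF = 1 / cos(64.6) = 1 / 0.428935 = 2.331

2.331


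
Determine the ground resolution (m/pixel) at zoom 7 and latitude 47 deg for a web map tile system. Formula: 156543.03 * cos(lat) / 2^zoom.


res = 156543.03 * cos(47) / 2^7 = 156543.03 * 0.68199836 / 128 = 834.08 m/pixel

834.08 m/pixel


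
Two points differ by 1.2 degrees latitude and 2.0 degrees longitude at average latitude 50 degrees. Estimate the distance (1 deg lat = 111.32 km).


dlat_km = 1.2 * 111.32 = 133.584
dlon_km = 2.0 * 111.32 * cos(50) ≈ 143.11
dist = sqrt(133.584^2 + 143.11^2) ≈ 195.8 km

195.8 km


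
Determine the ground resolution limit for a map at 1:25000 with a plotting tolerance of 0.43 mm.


ground = 0.43 mm * 25000 / 1000 = 10.75 m

10.75 m


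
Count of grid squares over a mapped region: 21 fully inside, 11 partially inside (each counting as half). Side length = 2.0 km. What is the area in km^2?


effective squares = 21 + 11 * 0.5 = 26.5
area = 26.5 * 4.0 = 106.0 km^2

106.0 km^2


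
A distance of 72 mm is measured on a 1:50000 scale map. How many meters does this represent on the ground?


ground = 72 mm * 50000 / 1000 = 3600.0 m

3600.0 m


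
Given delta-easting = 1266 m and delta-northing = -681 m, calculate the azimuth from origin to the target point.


az = atan2(1266, -681) = 118.3 deg
adjusted to 0-360: 118.3 degrees

118.3 degrees


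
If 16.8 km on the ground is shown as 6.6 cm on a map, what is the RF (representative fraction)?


ground = 16.8 km = 1680000 cm; RF denominator = ground / map = 1680000 / 6.6 ≈ 254545; RF = 1:254545

1:254545


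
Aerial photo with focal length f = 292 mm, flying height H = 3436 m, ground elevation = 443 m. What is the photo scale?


scale = f / (H - h) = 292 mm / 2993 m = 292 / 2993000 = 1:10250

1:10250


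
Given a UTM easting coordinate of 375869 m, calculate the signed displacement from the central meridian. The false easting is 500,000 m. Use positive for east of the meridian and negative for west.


displacement = 375869 - 500000 = -124131 m

-124131 m


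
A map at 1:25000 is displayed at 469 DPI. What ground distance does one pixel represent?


pixel_cm = 2.54 / 469 ≈ 0.005416 cm
ground = pixel_cm * 25000 / 100 = 2.54 * 25000 / (469 * 100) = 63500 / 46900 ≈ 1.35 m

1.35 m


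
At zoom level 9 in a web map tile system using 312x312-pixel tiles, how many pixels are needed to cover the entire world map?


tiles per axis = 2^9 = 512
total tiles = 512^2 = 262144
pixels per axis = 512 * 312 = 159744
total pixels = 159744^2 = 25518145536

25518145536 pixels


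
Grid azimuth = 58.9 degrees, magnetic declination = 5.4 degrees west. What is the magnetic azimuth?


magnetic azimuth = grid azimuth - declination (east +ve)
mag_az = 58.9 - -5.4 = 64.3 degrees

64.3 degrees


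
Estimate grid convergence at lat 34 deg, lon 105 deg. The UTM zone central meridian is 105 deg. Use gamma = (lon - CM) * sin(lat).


gamma = (105 - 105) * sin(34) = 0 * 0.559193 = 0.0 degrees

0.0 degrees


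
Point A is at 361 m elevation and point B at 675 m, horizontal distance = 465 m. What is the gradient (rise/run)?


gradient = (675 - 361) / 465 = 314 / 465 = 0.6753

0.6753


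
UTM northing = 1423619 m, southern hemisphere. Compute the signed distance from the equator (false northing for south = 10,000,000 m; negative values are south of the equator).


For southern: actual = 1423619 - 10000000 = -8576381 m

-8576381 m


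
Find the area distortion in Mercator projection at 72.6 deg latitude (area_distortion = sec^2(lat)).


area_distortion = 1/cos^2(72.6) = 11.183

11.183


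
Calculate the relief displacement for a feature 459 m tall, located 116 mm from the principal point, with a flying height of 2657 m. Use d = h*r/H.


d = h * r / H = 459 * 116 / 2657 = 20.04 mm

20.04 mm


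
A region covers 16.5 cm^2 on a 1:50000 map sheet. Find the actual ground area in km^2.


ground_area = 16.5 * (50000/100)^2 = 4125000.0 m^2 = 4.125 km^2

4.125 km^2


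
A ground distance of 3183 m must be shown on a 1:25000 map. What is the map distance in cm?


map_cm = 3183 * 100 / 25000 = 12.732 cm ≈ 12.73 cm

12.73 cm


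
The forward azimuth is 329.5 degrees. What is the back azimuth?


back azimuth = (329.5 + 180) mod 360 = 149.5 degrees

149.5 degrees


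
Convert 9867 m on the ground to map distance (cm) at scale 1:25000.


map_cm = 9867 * 100 / 25000 = 39.468 cm ≈ 39.47 cm

39.47 cm


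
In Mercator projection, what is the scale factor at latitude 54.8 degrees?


SF = 1 / cos(54.8) = 1 / 0.576432 = 1.735

1.735


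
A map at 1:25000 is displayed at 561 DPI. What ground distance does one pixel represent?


pixel_cm = 2.54 / 561 ≈ 0.004528 cm
ground = pixel_cm * 25000 / 100 = 2.54 * 25000 / (561 * 100) = 63500 / 56100 ≈ 1.13 m

1.13 m


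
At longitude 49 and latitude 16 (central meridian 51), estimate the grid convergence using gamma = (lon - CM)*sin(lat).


gamma = (49 - 51) * sin(16) = -2 * 0.275637 = -0.551 degrees

-0.551 degrees


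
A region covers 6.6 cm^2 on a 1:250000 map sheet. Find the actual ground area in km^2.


ground_area = 6.6 * (250000/100)^2 = 41250000.0 m^2 = 41.25 km^2

41.25 km^2


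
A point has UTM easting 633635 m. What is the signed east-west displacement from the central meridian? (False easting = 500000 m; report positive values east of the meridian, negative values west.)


displacement = 633635 - 500000 = 133635 m

133635 m


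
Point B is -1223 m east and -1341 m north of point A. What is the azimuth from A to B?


az = atan2(-1223, -1341) = -137.6 deg
adjusted to 0-360: 222.4 degrees

222.4 degrees


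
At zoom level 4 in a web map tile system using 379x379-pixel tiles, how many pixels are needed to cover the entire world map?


tiles per axis = 2^4 = 16
total tiles = 16^2 = 256
pixels per axis = 16 * 379 = 6064
total pixels = 6064^2 = 36772096

36772096 pixels


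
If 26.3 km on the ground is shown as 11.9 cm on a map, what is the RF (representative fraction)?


ground = 26.3 km = 2630000 cm; RF denominator = ground / map = 2630000 / 11.9 ≈ 221008; RF = 1:221008

1:221008


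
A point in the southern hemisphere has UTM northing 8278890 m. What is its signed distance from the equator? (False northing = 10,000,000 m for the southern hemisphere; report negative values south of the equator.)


For southern: actual = 8278890 - 10000000 = -1721110 m

-1721110 m


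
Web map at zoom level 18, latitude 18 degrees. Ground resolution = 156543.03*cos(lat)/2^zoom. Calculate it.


res = 156543.03 * cos(18) / 2^18 = 156543.03 * 0.95105652 / 262144 = 0.57 m/pixel

0.57 m/pixel


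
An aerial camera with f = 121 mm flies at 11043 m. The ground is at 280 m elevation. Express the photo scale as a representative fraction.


scale = f / (H - h) = 121 mm / 10763 m = 121 / 10763000 = 1:88950

1:88950


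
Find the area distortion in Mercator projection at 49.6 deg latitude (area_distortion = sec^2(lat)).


area_distortion = 1/cos^2(49.6) = 2.381

2.381


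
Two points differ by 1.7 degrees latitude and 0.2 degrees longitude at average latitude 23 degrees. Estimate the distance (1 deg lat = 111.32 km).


dlat_km = 1.7 * 111.32 = 189.244
dlon_km = 0.2 * 111.32 * cos(23) ≈ 20.494
dist = sqrt(189.244^2 + 20.494^2) ≈ 190.4 km

190.4 km


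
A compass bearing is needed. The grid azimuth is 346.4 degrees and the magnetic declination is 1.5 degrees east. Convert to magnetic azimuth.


magnetic azimuth = grid azimuth - declination (east +ve)
mag_az = 346.4 - 1.5 = 344.9 degrees

344.9 degrees


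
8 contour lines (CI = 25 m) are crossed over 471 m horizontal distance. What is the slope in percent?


elevation change = 8 * 25 = 200 m
slope = 200 / 471 * 100 = 42.5%

42.5%


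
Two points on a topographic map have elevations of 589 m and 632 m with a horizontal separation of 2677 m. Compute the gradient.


gradient = (632 - 589) / 2677 = 43 / 2677 = 0.0161

0.0161


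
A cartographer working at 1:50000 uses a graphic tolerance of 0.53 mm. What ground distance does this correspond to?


ground = 0.53 mm * 50000 / 1000 = 26.5 m

26.5 m


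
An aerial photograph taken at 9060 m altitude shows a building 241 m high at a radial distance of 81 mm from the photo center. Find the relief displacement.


d = h * r / H = 241 * 81 / 9060 = 2.15 mm

2.15 mm


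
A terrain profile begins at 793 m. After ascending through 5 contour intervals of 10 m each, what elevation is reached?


elevation = 793 + 5 * 10 = 843 m

843 m


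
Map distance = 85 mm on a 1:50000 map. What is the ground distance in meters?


ground = 85 mm * 50000 / 1000 = 4250.0 m

4250.0 m


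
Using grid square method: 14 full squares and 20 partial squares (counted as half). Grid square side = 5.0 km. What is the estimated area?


effective squares = 14 + 20 * 0.5 = 24.0
area = 24.0 * 25.0 = 600.0 km^2

600.0 km^2


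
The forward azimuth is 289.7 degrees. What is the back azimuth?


back azimuth = (289.7 + 180) mod 360 = 109.7 degrees

109.7 degrees


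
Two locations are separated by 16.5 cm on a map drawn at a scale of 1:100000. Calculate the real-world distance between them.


ground = 16.5 cm * 100000 / 100 = 16500.0 m = 16.5 km

16.5 km


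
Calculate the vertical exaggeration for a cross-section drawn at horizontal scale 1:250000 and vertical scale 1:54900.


VE = horizontal_scale / vertical_scale = 250000 / 54900 ≈ 4.6

4.6x


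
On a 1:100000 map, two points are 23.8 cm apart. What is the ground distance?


ground = 23.8 cm * 100000 / 100 = 23800.0 m = 23.8 km

23.8 km


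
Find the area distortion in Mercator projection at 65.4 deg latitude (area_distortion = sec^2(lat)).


area_distortion = 1/cos^2(65.4) = 5.771

5.771


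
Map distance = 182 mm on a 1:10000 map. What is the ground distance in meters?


ground = 182 mm * 10000 / 1000 = 1820.0 m

1820.0 m


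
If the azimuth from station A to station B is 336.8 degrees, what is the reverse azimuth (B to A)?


back azimuth = (336.8 + 180) mod 360 = 156.8 degrees

156.8 degrees


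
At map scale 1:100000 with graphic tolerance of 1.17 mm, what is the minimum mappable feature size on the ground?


ground = 1.17 mm * 100000 / 1000 = 117.0 m

117.0 m


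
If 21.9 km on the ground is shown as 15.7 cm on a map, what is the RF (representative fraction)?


ground = 21.9 km = 2190000 cm; RF denominator = ground / map = 2190000 / 15.7 ≈ 139490; RF = 1:139490

1:139490


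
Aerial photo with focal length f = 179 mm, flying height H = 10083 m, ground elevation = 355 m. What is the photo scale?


scale = f / (H - h) = 179 mm / 9728 m = 179 / 9728000 = 1:54346

1:54346


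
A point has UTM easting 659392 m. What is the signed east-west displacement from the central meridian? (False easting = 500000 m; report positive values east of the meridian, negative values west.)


displacement = 659392 - 500000 = 159392 m

159392 m


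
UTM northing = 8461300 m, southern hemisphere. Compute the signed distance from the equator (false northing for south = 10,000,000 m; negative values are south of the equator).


For southern: actual = 8461300 - 10000000 = -1538700 m

-1538700 m


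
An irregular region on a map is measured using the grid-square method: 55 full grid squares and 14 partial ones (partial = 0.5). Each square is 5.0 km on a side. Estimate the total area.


effective squares = 55 + 14 * 0.5 = 62.0
area = 62.0 * 25.0 = 1550.0 km^2

1550.0 km^2


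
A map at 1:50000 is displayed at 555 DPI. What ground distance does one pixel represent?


pixel_cm = 2.54 / 555 ≈ 0.004577 cm
ground = pixel_cm * 50000 / 100 = 2.54 * 50000 / (555 * 100) = 127000 / 55500 ≈ 2.29 m

2.29 m


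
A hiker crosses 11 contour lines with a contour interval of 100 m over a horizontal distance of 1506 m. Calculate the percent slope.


elevation change = 11 * 100 = 1100 m
slope = 1100 / 1506 * 100 = 73.0%

73.0%


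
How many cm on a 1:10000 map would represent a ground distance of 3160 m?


map_cm = 3160 * 100 / 10000 = 31.6 cm

31.6 cm


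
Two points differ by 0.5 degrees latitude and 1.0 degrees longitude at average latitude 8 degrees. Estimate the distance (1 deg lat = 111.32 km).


dlat_km = 0.5 * 111.32 = 55.66
dlon_km = 1.0 * 111.32 * cos(8) ≈ 110.237
dist = sqrt(55.66^2 + 110.237^2) ≈ 123.5 km

123.5 km


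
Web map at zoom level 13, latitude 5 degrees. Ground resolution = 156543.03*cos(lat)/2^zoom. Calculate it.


res = 156543.03 * cos(5) / 2^13 = 156543.03 * 0.9961947 / 8192 = 19.04 m/pixel

19.04 m/pixel


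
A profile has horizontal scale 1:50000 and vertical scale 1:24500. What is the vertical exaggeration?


VE = horizontal_scale / vertical_scale = 50000 / 24500 ≈ 2.0

2.0x


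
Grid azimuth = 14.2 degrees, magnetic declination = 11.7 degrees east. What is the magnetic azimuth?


magnetic azimuth = grid azimuth - declination (east +ve)
mag_az = 14.2 - 11.7 = 2.5 degrees

2.5 degrees


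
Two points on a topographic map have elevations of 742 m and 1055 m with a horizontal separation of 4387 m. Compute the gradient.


gradient = (1055 - 742) / 4387 = 313 / 4387 = 0.0713

0.0713


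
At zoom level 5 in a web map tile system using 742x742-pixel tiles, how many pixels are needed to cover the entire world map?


tiles per axis = 2^5 = 32
total tiles = 32^2 = 1024
pixels per axis = 32 * 742 = 23744
total pixels = 23744^2 = 563777536

563777536 pixels


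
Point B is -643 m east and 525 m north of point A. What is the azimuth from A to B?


az = atan2(-643, 525) = -50.8 deg
adjusted to 0-360: 309.2 degrees

309.2 degrees


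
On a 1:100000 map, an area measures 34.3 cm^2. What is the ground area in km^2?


ground_area = 34.3 * (100000/100)^2 = 34300000.0 m^2 = 34.3 km^2

34.3 km^2


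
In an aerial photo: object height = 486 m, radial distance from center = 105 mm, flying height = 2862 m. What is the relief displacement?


d = h * r / H = 486 * 105 / 2862 = 17.83 mm

17.83 mm


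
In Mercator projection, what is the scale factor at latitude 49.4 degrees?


SF = 1 / cos(49.4) = 1 / 0.650774 = 1.537

1.537


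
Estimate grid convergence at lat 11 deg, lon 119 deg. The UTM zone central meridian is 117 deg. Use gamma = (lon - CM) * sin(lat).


gamma = (119 - 117) * sin(11) = 2 * 0.190809 = 0.382 degrees

0.382 degrees


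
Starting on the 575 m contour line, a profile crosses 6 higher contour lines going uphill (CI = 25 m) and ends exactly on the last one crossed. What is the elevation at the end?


elevation = 575 + 6 * 25 = 725 m

725 m


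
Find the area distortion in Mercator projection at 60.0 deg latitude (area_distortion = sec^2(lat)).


area_distortion = 1/cos^2(60.0) = 4.0

4.0


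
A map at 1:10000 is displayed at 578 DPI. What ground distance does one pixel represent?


pixel_cm = 2.54 / 578 ≈ 0.004394 cm
ground = pixel_cm * 10000 / 100 = 2.54 * 10000 / (578 * 100) = 25400 / 57800 ≈ 0.44 m

0.44 m


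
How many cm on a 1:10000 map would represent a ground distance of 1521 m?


map_cm = 1521 * 100 / 10000 = 15.21 cm

15.21 cm


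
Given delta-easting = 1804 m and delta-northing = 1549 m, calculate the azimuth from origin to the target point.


az = atan2(1804, 1549) = 49.3 deg
adjusted to 0-360: 49.3 degrees

49.3 degrees


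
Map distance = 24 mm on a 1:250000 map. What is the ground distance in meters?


ground = 24 mm * 250000 / 1000 = 6000.0 m

6000.0 m


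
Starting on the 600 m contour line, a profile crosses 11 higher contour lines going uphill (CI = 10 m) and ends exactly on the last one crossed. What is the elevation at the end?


elevation = 600 + 11 * 10 = 710 m

710 m


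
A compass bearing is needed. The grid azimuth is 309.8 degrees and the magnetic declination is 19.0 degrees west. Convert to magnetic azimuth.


magnetic azimuth = grid azimuth - declination (east +ve)
mag_az = 309.8 - -19.0 = 328.8 degrees

328.8 degrees


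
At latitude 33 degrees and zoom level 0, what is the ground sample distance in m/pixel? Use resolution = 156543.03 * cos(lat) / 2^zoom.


res = 156543.03 * cos(33) / 2^0 = 156543.03 * 0.83867057 / 1 = 131288.03 m/pixel

131288.03 m/pixel


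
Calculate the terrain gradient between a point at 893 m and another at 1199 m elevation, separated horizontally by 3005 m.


gradient = (1199 - 893) / 3005 = 306 / 3005 = 0.1018

0.1018


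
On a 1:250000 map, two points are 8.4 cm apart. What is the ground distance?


ground = 8.4 cm * 250000 / 100 = 21000.0 m = 21.0 km

21.0 km


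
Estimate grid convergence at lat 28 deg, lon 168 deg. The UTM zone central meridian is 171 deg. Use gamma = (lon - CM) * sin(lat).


gamma = (168 - 171) * sin(28) = -3 * 0.469472 = -1.408 degrees

-1.408 degrees


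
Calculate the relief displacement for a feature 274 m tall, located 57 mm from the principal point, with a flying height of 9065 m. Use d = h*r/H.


d = h * r / H = 274 * 57 / 9065 = 1.72 mm

1.72 mm


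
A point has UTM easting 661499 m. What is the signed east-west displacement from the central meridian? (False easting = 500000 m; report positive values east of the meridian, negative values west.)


displacement = 661499 - 500000 = 161499 m

161499 m


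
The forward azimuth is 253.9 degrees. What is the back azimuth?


back azimuth = (253.9 + 180) mod 360 = 73.9 degrees

73.9 degrees


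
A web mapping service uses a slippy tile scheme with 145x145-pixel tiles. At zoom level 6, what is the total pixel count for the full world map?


tiles per axis = 2^6 = 64
total tiles = 64^2 = 4096
pixels per axis = 64 * 145 = 9280
total pixels = 9280^2 = 86118400

86118400 pixels


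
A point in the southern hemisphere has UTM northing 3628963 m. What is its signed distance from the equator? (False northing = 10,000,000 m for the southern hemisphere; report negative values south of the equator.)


For southern: actual = 3628963 - 10000000 = -6371037 m

-6371037 m


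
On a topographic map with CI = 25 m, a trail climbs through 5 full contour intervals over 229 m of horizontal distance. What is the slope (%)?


elevation change = 5 * 25 = 125 m
slope = 125 / 229 * 100 = 54.6%

54.6%


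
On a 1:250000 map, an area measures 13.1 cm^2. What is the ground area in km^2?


ground_area = 13.1 * (250000/100)^2 = 81875000.0 m^2 = 81.875 km^2

81.875 km^2


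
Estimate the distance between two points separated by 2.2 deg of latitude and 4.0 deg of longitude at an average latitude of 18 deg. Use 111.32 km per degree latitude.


dlat_km = 2.2 * 111.32 = 244.904
dlon_km = 4.0 * 111.32 * cos(18) ≈ 423.486
dist = sqrt(244.904^2 + 423.486^2) ≈ 489.2 km

489.2 km


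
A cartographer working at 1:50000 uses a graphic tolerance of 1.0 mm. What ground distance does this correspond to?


ground = 1.0 mm * 50000 / 1000 = 50.0 m

50.0 m


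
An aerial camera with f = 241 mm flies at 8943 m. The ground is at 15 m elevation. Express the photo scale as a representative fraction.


scale = f / (H - h) = 241 mm / 8928 m = 241 / 8928000 = 1:37046

1:37046


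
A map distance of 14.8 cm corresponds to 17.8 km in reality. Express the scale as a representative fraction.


ground = 17.8 km = 1780000 cm; RF denominator = ground / map = 1780000 / 14.8 ≈ 120270; RF = 1:120270

1:120270


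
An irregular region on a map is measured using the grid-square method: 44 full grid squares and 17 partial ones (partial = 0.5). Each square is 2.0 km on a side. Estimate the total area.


effective squares = 44 + 17 * 0.5 = 52.5
area = 52.5 * 4.0 = 210.0 km^2

210.0 km^2


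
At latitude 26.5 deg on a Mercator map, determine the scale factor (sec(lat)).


SF = 1 / cos(26.5) = 1 / 0.894934 = 1.117

1.117


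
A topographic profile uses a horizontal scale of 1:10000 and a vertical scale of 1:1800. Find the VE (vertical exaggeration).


VE = horizontal_scale / vertical_scale = 10000 / 1800 ≈ 5.6

5.6x


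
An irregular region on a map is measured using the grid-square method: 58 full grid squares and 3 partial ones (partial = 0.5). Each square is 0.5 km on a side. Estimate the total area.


effective squares = 58 + 3 * 0.5 = 59.5
area = 59.5 * 0.25 = 14.875 km^2

14.875 km^2


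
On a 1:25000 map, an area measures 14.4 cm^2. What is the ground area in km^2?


ground_area = 14.4 * (25000/100)^2 = 900000.0 m^2 = 0.9 km^2

0.9 km^2


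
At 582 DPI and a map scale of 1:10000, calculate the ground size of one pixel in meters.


pixel_cm = 2.54 / 582 ≈ 0.004364 cm
ground = pixel_cm * 10000 / 100 = 2.54 * 10000 / (582 * 100) = 25400 / 58200 ≈ 0.44 m

0.44 m


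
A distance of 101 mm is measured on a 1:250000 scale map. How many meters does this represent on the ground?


ground = 101 mm * 250000 / 1000 = 25250.0 m

25250.0 m


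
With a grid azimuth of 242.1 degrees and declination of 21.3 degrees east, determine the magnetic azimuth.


magnetic azimuth = grid azimuth - declination (east +ve)
mag_az = 242.1 - 21.3 = 220.8 degrees

220.8 degrees


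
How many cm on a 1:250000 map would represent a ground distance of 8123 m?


map_cm = 8123 * 100 / 250000 = 3.2492 cm ≈ 3.25 cm

3.25 cm


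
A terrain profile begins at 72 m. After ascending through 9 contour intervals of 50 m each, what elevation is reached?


elevation = 72 + 9 * 50 = 522 m

522 m


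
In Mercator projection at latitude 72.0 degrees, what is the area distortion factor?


area_distortion = 1/cos^2(72.0) = 10.472

10.472


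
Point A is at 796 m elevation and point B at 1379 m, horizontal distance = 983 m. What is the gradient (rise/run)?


gradient = (1379 - 796) / 983 = 583 / 983 = 0.5931

0.5931


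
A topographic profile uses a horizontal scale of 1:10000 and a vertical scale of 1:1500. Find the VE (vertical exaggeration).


VE = horizontal_scale / vertical_scale = 10000 / 1500 ≈ 6.7

6.7x


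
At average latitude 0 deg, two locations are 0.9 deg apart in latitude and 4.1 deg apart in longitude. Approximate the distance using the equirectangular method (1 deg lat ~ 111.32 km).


dlat_km = 0.9 * 111.32 = 100.188
dlon_km = 4.1 * 111.32 * cos(0) ≈ 456.412
dist = sqrt(100.188^2 + 456.412^2) ≈ 467.3 km

467.3 km


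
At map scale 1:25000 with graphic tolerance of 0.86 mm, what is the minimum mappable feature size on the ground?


ground = 0.86 mm * 25000 / 1000 = 21.5 m

21.5 m


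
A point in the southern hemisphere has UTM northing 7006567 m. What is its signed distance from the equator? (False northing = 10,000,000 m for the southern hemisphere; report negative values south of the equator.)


For southern: actual = 7006567 - 10000000 = -2993433 m

-2993433 m


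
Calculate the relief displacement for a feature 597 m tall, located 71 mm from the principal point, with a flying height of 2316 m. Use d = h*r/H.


d = h * r / H = 597 * 71 / 2316 = 18.3 mm

18.3 mm


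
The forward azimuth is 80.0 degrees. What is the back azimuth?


back azimuth = (80.0 + 180) mod 360 = 260.0 degrees

260.0 degrees


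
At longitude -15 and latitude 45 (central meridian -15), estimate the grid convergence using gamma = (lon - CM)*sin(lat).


gamma = (-15 - -15) * sin(45) = 0 * 0.707107 = 0.0 degrees

0.0 degrees


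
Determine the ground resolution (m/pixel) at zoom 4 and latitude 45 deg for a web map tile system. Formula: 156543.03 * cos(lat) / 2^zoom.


res = 156543.03 * cos(45) / 2^4 = 156543.03 * 0.70710678 / 16 = 6918.29 m/pixel

6918.29 m/pixel


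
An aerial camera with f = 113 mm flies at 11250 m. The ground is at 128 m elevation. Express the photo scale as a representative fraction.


scale = f / (H - h) = 113 mm / 11122 m = 113 / 11122000 = 1:98425

1:98425


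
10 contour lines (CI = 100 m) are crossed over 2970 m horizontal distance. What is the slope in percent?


elevation change = 10 * 100 = 1000 m
slope = 1000 / 2970 * 100 = 33.7%

33.7%


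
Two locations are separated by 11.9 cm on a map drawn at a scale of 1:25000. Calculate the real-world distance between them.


ground = 11.9 cm * 25000 / 100 = 2975.0 m = 2.975 km

2.975 km


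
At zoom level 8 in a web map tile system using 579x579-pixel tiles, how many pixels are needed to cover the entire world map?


tiles per axis = 2^8 = 256
total tiles = 256^2 = 65536
pixels per axis = 256 * 579 = 148224
total pixels = 148224^2 = 21970354176

21970354176 pixels


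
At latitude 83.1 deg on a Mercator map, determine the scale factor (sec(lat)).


SF = 1 / cos(83.1) = 1 / 0.120137 = 8.324

8.324


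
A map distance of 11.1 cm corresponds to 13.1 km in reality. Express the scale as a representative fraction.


ground = 13.1 km = 1310000 cm; RF denominator = ground / map = 1310000 / 11.1 ≈ 118018; RF = 1:118018

1:118018


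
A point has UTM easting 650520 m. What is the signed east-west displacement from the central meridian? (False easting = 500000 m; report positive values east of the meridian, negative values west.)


displacement = 650520 - 500000 = 150520 m

150520 m


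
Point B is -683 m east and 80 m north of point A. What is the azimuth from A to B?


az = atan2(-683, 80) = -83.3 deg
adjusted to 0-360: 276.7 degrees

276.7 degrees


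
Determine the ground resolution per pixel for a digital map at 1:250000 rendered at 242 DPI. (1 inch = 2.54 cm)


pixel_cm = 2.54 / 242 ≈ 0.010496 cm
ground = pixel_cm * 250000 / 100 = 2.54 * 250000 / (242 * 100) = 635000 / 24200 ≈ 26.24 m

26.24 m


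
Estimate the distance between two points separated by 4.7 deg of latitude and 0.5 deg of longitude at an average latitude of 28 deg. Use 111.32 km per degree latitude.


dlat_km = 4.7 * 111.32 = 523.204
dlon_km = 0.5 * 111.32 * cos(28) ≈ 49.145
dist = sqrt(523.204^2 + 49.145^2) ≈ 525.5 km

525.5 km


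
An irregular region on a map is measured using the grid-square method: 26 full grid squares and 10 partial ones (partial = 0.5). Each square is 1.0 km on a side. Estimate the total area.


effective squares = 26 + 10 * 0.5 = 31.0
area = 31.0 * 1.0 = 31.0 km^2

31.0 km^2


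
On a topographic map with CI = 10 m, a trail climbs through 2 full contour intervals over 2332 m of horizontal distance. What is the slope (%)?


elevation change = 2 * 10 = 20 m
slope = 20 / 2332 * 100 = 0.9%

0.9%


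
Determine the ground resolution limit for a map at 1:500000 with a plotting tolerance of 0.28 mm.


ground = 0.28 mm * 500000 / 1000 = 140.0 m

140.0 m


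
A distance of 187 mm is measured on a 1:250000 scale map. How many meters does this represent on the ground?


ground = 187 mm * 250000 / 1000 = 46750.0 m

46750.0 m


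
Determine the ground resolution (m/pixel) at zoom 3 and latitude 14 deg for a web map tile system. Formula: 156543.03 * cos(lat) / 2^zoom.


res = 156543.03 * cos(14) / 2^3 = 156543.03 * 0.97029573 / 8 = 18986.63 m/pixel

18986.63 m/pixel


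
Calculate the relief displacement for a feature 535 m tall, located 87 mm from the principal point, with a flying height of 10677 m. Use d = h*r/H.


d = h * r / H = 535 * 87 / 10677 = 4.36 mm

4.36 mm


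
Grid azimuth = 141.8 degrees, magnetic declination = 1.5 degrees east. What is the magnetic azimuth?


magnetic azimuth = grid azimuth - declination (east +ve)
mag_az = 141.8 - 1.5 = 140.3 degrees

140.3 degrees


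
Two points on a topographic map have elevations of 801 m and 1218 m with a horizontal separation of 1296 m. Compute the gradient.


gradient = (1218 - 801) / 1296 = 417 / 1296 = 0.3218

0.3218


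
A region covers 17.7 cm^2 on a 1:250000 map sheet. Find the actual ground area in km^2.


ground_area = 17.7 * (250000/100)^2 = 110625000.0 m^2 = 110.625 km^2

110.625 km^2


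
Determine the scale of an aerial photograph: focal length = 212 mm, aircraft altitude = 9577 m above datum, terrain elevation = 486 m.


scale = f / (H - h) = 212 mm / 9091 m = 212 / 9091000 = 1:42882

1:42882


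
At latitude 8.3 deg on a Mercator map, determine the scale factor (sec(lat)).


SF = 1 / cos(8.3) = 1 / 0.989526 = 1.011

1.011


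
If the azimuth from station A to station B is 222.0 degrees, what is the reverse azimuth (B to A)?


back azimuth = (222.0 + 180) mod 360 = 42.0 degrees

42.0 degrees


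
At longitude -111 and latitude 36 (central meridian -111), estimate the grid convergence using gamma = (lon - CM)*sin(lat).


gamma = (-111 - -111) * sin(36) = 0 * 0.587785 = 0.0 degrees

0.0 degrees


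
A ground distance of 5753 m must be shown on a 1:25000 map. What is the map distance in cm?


map_cm = 5753 * 100 / 25000 = 23.012 cm ≈ 23.01 cm

23.01 cm


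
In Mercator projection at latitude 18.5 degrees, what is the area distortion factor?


area_distortion = 1/cos^2(18.5) = 1.112

1.112


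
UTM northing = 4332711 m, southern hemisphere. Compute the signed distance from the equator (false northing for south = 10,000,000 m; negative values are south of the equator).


For southern: actual = 4332711 - 10000000 = -5667289 m

-5667289 m


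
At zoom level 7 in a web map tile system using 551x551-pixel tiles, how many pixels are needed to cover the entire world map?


tiles per axis = 2^7 = 128
total tiles = 128^2 = 16384
pixels per axis = 128 * 551 = 70528
total pixels = 70528^2 = 4974198784

4974198784 pixels


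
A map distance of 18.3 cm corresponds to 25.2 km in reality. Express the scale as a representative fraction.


ground = 25.2 km = 2520000 cm; RF denominator = ground / map = 2520000 / 18.3 ≈ 137705; RF = 1:137705

1:137705


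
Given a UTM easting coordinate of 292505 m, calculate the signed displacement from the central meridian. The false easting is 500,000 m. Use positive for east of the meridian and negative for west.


displacement = 292505 - 500000 = -207495 m

-207495 m


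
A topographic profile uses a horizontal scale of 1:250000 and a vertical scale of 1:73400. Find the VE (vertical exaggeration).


VE = horizontal_scale / vertical_scale = 250000 / 73400 ≈ 3.4

3.4x


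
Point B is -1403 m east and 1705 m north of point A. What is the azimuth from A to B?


az = atan2(-1403, 1705) = -39.5 deg
adjusted to 0-360: 320.5 degrees

320.5 degrees


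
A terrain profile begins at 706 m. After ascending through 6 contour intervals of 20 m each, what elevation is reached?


elevation = 706 + 6 * 20 = 826 m

826 m


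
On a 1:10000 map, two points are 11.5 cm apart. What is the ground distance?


ground = 11.5 cm * 10000 / 100 = 1150.0 m = 1.15 km

1.15 km


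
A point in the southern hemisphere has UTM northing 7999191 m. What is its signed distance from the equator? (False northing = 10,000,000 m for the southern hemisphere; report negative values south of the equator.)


For southern: actual = 7999191 - 10000000 = -2000809 m

-2000809 m


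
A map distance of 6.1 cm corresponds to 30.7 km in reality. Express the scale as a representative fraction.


ground = 30.7 km = 3070000 cm; RF denominator = ground / map = 3070000 / 6.1 ≈ 503279; RF = 1:503279

1:503279


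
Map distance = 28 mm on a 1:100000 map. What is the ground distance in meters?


ground = 28 mm * 100000 / 1000 = 2800.0 m

2800.0 m


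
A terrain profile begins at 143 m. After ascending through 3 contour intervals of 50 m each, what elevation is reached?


elevation = 143 + 3 * 50 = 293 m

293 m


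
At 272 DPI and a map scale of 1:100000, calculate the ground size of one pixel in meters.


pixel_cm = 2.54 / 272 ≈ 0.009338 cm
ground = pixel_cm * 100000 / 100 = 2.54 * 100000 / (272 * 100) = 254000 / 27200 ≈ 9.34 m

9.34 m


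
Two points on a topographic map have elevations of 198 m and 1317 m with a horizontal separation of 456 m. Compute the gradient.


gradient = (1317 - 198) / 456 = 1119 / 456 = 2.4539

2.4539


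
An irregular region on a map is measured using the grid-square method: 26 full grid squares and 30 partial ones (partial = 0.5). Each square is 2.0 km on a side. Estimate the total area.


effective squares = 26 + 30 * 0.5 = 41.0
area = 41.0 * 4.0 = 164.0 km^2

164.0 km^2


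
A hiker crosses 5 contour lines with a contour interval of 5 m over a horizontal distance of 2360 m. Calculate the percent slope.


elevation change = 5 * 5 = 25 m
slope = 25 / 2360 * 100 = 1.1%

1.1%


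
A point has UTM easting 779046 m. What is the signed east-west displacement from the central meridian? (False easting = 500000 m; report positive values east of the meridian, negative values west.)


displacement = 779046 - 500000 = 279046 m

279046 m


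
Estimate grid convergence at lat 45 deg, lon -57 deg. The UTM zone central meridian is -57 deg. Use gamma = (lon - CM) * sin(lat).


gamma = (-57 - -57) * sin(45) = 0 * 0.707107 = 0.0 degrees

0.0 degrees


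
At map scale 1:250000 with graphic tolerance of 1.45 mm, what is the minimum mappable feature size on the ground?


ground = 1.45 mm * 250000 / 1000 = 362.5 m

362.5 m


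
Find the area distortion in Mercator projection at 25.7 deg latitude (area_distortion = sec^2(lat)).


area_distortion = 1/cos^2(25.7) = 1.232

1.232


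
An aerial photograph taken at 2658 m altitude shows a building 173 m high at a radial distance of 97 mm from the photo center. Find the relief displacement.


d = h * r / H = 173 * 97 / 2658 = 6.31 mm

6.31 mm


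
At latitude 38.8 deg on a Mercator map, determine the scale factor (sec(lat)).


SF = 1 / cos(38.8) = 1 / 0.779338 = 1.283

1.283


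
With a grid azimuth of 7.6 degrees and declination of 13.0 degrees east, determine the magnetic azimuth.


magnetic azimuth = grid azimuth - declination (east +ve)
mag_az = 7.6 - 13.0 = 354.6 degrees

354.6 degrees


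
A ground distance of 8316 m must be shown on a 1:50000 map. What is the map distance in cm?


map_cm = 8316 * 100 / 50000 = 16.632 cm ≈ 16.63 cm

16.63 cm


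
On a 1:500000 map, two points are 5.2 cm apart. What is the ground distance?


ground = 5.2 cm * 500000 / 100 = 26000.0 m = 26.0 km

26.0 km


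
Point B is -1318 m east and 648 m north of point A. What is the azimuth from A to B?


az = atan2(-1318, 648) = -63.8 deg
adjusted to 0-360: 296.2 degrees

296.2 degrees


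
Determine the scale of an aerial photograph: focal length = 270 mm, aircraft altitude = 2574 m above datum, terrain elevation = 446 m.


scale = f / (H - h) = 270 mm / 2128 m = 270 / 2128000 = 1:7881

1:7881


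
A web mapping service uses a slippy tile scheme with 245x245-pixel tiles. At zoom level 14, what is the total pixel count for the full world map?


tiles per axis = 2^14 = 16384
total tiles = 16384^2 = 268435456
pixels per axis = 16384 * 245 = 4014080
total pixels = 4014080^2 = 16112838246400

16112838246400 pixels


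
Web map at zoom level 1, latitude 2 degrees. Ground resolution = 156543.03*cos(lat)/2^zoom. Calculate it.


res = 156543.03 * cos(2) / 2^1 = 156543.03 * 0.99939083 / 2 = 78223.83 m/pixel

78223.83 m/pixel


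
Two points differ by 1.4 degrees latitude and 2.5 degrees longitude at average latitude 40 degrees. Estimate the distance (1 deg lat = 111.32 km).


dlat_km = 1.4 * 111.32 = 155.848
dlon_km = 2.5 * 111.32 * cos(40) ≈ 213.19
dist = sqrt(155.848^2 + 213.19^2) ≈ 264.1 km

264.1 km


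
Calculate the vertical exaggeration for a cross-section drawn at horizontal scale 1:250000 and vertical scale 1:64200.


VE = horizontal_scale / vertical_scale = 250000 / 64200 ≈ 3.9

3.9x
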